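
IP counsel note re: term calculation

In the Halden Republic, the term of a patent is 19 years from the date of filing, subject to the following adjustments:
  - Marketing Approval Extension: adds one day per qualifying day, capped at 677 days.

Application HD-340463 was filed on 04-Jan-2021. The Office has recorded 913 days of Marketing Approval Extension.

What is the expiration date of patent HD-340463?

Base term: filing date + 19 years → 4 January 2040.
Marketing Approval Extension: 913 days claimed exceeds the 677-day cap, so +677 days → 11 November 2041.

2041-11-11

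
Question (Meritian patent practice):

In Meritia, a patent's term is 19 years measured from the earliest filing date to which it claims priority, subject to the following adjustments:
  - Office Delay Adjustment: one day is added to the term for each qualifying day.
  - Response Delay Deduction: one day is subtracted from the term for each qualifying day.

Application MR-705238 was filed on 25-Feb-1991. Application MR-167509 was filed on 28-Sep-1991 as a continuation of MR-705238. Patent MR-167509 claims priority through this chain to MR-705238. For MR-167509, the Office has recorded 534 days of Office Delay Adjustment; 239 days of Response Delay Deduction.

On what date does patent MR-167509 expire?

Earliest priority filing: 25 February 1991.
Base term: 25 February 1991 + 19 years → 25 February 2010.
Office Delay Adjustment: +534 days → 13 August 2011.
Response Delay Deduction: −239 days → 17 December 2010.

2010-12-17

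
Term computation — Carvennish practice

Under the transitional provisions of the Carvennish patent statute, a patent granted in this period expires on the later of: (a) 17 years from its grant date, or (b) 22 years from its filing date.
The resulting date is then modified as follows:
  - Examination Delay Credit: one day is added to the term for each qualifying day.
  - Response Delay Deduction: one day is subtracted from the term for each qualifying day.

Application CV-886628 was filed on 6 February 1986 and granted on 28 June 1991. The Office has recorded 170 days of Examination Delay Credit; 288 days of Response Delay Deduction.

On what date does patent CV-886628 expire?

(a) grant + 17 years → 28 June 2008.
(b) filing + 22 years → 6 February 2008.
Later of the two: 28 June 2008.
Examination Delay Credit: +170 days → 15 December 2008.
Response Delay Deduction: −288 days → 2 March 2008.

2008-03-02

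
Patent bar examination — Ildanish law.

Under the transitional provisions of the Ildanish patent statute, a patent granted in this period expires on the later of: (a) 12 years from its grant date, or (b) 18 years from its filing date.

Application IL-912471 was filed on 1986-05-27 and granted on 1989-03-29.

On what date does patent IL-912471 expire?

(a) grant + 12 years → 29 March 2001.
(b) filing + 18 years → 27 May 2004.
Later of the two: 27 May 2004.

May 27, 2004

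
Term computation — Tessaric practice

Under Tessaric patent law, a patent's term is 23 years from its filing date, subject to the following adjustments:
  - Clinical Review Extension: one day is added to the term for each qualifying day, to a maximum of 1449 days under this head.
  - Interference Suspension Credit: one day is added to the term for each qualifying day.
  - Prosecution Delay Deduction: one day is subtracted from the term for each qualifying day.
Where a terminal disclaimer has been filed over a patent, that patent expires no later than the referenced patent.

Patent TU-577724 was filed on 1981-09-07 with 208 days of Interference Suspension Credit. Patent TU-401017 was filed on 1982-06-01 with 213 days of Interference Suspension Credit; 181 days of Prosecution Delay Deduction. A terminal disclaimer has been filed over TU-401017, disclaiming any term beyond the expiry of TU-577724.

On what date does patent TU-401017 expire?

Natural term of TU-401017:
  Base: filing + 23 years → 1 June 2005.
  Interference Suspension Credit: +213 days → 31 December 2005.
  Prosecution Delay Deduction: −181 days → 3 July 2005.
Expiry of referenced patent TU-577724:
  Base: filing + 23 years → 7 September 2004.
  Interference Suspension Credit: +208 days → 3 April 2005.
Terminal disclaimer: TU-401017 expires on the earlier of 3 July 2005 and 3 April 2005.

April 3, 2005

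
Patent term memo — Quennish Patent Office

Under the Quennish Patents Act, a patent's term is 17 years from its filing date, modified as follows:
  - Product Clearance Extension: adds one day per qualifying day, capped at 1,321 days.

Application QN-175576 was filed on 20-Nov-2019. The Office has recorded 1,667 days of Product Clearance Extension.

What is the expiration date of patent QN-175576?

Base term: filing date + 17 years → 20 November 2036.
Product Clearance Extension: 1667 days claimed exceeds the 1321-day cap, so +1321 days → 3 July 2040.

July 3, 2040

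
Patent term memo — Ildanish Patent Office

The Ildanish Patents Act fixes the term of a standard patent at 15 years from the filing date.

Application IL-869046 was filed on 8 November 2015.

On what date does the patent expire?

2030-11-08

Filing date + 15 years → 8 November 2030.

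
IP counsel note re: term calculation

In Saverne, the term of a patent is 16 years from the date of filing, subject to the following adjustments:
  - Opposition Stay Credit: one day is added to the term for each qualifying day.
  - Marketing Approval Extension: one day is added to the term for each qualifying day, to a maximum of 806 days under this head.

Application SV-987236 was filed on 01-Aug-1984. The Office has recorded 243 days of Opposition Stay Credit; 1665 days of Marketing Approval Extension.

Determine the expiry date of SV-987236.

Base term: filing date + 16 years → 1 August 2000.
Opposition Stay Credit: +243 days → 1 April 2001.
Marketing Approval Extension: 1665 days claimed exceeds the 806-day cap, so +806 days → 16 June 2003.

2003-06-16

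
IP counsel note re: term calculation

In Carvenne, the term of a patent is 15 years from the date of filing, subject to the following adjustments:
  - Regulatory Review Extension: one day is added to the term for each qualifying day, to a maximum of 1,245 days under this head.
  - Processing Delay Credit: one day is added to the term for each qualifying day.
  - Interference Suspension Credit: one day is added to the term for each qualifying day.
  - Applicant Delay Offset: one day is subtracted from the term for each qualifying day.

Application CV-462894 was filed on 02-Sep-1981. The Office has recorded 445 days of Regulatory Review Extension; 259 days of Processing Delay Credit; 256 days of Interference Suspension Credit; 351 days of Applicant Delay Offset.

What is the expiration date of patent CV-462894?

Base term: filing date + 15 years → 2 September 1996.
Regulatory Review Extension: 445 days (within the 1245-day cap) → +445 days → 21 November 1997.
Processing Delay Credit: +259 days → 7 August 1998.
Interference Suspension Credit: +256 days → 20 April 1999.
Applicant Delay Offset: −351 days → 4 May 1998.

1998-05-04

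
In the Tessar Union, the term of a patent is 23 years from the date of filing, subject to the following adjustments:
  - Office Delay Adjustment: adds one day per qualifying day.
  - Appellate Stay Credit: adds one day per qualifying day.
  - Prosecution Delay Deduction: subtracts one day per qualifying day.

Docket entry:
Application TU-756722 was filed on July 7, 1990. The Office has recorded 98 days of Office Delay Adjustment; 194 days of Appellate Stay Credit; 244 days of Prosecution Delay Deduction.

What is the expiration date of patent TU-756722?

August 24, 2013

Base term: filing date + 23 years → 7 July 2013.
Office Delay Adjustment: +98 days → 13 October 2013.
Appellate Stay Credit: +194 days → 25 April 2014.
Prosecution Delay Deduction: −244 days → 24 August 2013.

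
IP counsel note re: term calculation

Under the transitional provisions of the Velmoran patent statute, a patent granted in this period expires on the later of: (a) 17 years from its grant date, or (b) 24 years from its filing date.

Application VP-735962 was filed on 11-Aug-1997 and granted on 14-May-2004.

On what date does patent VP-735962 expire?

2021-08-11

(a) grant + 17 years → 14 May 2021.
(b) filing + 24 years → 11 August 2021.
Later of the two: 11 August 2021.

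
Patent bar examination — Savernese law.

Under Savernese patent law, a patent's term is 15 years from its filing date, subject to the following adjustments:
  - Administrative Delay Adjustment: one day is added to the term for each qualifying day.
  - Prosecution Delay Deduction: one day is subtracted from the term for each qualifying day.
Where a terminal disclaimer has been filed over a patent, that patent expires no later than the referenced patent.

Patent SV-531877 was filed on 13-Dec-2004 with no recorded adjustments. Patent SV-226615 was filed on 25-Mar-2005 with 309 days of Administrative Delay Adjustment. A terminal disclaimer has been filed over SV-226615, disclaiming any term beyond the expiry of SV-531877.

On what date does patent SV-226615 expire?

Natural term of SV-226615:
  Base: filing + 15 years → 25 March 2020.
  Administrative Delay Adjustment: +309 days → 28 January 2021.
Expiry of referenced patent SV-531877:
  Base: filing + 15 years → 13 December 2019.
Terminal disclaimer: SV-226615 expires on the earlier of 28 January 2021 and 13 December 2019.

2019-12-13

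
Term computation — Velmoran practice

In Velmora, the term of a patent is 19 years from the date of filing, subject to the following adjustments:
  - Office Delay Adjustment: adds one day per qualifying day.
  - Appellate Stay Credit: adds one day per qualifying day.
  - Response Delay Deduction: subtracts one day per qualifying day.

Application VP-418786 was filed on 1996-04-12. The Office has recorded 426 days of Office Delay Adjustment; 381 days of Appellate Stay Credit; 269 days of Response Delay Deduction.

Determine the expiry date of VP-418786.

2016-10-01

Base term: filing date + 19 years → 12 April 2015.
Office Delay Adjustment: +426 days → 11 June 2016.
Appellate Stay Credit: +381 days → 27 June 2017.
Response Delay Deduction: −269 days → 1 October 2016.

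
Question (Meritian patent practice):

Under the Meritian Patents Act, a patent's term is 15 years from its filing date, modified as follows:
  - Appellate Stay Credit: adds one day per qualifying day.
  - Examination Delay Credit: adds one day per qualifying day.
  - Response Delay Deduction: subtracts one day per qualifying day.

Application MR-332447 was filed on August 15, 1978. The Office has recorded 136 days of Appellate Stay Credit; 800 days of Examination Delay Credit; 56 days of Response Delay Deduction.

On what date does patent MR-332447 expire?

January 12, 1996

Base term: filing date + 15 years → 15 August 1993.
Appellate Stay Credit: +136 days → 29 December 1993.
Examination Delay Credit: +800 days → 8 March 1996.
Response Delay Deduction: −56 days → 12 January 1996.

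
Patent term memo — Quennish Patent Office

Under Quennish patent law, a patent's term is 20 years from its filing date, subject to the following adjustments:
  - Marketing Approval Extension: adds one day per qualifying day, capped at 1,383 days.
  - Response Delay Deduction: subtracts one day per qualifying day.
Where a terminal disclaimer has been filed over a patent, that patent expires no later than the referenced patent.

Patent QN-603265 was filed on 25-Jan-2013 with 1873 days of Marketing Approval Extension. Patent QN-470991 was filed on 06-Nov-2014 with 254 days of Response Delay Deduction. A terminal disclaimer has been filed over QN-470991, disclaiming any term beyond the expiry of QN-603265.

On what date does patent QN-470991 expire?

Natural term of QN-470991:
  Base: filing + 20 years → 6 November 2034.
  Response Delay Deduction: −254 days → 25 February 2034.
Expiry of referenced patent QN-603265:
  Base: filing + 20 years → 25 January 2033.
  Marketing Approval Extension: 1873 days claimed exceeds the 1383-day cap, so +1383 days → 8 November 2036.
Terminal disclaimer: QN-470991 expires on the earlier of 25 February 2034 and 8 November 2036.

February 25, 2034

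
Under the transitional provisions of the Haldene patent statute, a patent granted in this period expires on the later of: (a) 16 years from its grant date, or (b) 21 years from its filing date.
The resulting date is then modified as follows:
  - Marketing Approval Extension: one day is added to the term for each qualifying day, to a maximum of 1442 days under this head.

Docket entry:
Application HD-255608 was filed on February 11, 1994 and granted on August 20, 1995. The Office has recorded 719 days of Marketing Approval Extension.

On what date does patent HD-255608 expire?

January 30, 2017

(a) grant + 16 years → 20 August 2011.
(b) filing + 21 years → 11 February 2015.
Later of the two: 11 February 2015.
Marketing Approval Extension: 719 days (within the 1442-day cap) → +719 days → 30 January 2017.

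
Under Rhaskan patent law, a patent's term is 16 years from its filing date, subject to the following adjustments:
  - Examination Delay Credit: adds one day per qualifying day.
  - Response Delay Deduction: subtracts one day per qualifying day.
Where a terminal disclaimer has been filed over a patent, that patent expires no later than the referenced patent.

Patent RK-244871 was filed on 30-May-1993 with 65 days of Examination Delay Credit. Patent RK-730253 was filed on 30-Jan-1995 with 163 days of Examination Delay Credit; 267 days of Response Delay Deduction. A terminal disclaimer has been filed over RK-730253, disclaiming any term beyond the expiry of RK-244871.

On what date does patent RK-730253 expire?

August 3, 2009

Natural term of RK-730253:
  Base: filing + 16 years → 30 January 2011.
  Examination Delay Credit: +163 days → 12 July 2011.
  Response Delay Deduction: −267 days → 18 October 2010.
Expiry of referenced patent RK-244871:
  Base: filing + 16 years → 30 May 2009.
  Examination Delay Credit: +65 days → 3 August 2009.
Terminal disclaimer: RK-730253 expires on the earlier of 18 October 2010 and 3 August 2009.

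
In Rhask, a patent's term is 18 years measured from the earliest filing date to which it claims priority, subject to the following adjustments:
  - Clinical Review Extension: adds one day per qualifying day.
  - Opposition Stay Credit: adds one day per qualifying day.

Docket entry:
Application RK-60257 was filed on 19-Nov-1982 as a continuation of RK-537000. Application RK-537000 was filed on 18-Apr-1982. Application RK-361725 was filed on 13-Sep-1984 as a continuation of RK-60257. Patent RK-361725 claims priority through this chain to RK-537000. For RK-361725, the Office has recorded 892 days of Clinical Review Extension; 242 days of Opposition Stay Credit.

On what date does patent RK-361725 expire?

Earliest priority filing: 18 April 1982.
Base term: 18 April 1982 + 18 years → 18 April 2000.
Clinical Review Extension: +892 days → 27 September 2002.
Opposition Stay Credit: +242 days → 27 May 2003.

May 27, 2003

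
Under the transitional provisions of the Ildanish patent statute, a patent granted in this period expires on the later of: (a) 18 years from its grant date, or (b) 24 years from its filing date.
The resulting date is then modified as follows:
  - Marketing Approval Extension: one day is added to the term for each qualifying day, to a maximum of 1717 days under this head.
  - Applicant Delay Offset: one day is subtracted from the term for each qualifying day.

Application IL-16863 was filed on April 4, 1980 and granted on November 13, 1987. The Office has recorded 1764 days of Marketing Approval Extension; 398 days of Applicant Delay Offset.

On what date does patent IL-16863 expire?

(a) grant + 18 years → 13 November 2005.
(b) filing + 24 years → 4 April 2004.
Later of the two: 13 November 2005.
Marketing Approval Extension: 1764 days claimed exceeds the 1717-day cap, so +1717 days → 27 July 2010.
Applicant Delay Offset: −398 days → 24 June 2009.

June 24, 2009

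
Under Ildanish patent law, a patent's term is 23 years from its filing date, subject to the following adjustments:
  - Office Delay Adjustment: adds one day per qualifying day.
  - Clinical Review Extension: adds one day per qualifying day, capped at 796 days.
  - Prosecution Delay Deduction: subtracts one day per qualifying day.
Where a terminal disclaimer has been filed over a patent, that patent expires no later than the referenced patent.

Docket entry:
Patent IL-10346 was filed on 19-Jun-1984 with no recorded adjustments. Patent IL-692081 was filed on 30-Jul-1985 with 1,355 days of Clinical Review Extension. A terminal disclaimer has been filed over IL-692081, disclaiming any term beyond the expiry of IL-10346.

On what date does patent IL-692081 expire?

June 19, 2007

Natural term of IL-692081:
  Base: filing + 23 years → 30 July 2008.
  Clinical Review Extension: 1355 days claimed exceeds the 796-day cap, so +796 days → 4 October 2010.
Expiry of referenced patent IL-10346:
  Base: filing + 23 years → 19 June 2007.
Terminal disclaimer: IL-692081 expires on the earlier of 4 October 2010 and 19 June 2007.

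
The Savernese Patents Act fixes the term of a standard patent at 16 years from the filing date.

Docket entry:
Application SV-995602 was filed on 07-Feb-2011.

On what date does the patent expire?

Filing date + 16 years → 7 February 2027.

February 7, 2027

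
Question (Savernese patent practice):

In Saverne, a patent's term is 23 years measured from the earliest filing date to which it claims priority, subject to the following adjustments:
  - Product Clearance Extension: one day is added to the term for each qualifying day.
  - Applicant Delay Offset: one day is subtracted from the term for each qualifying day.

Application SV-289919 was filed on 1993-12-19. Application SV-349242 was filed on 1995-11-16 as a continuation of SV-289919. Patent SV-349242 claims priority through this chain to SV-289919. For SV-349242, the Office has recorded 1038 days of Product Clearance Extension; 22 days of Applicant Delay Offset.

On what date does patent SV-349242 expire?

Earliest priority filing: 19 December 1993.
Base term: 19 December 1993 + 23 years → 19 December 2016.
Product Clearance Extension: +1038 days → 23 October 2019.
Applicant Delay Offset: −22 days → 1 October 2019.

October 1, 2019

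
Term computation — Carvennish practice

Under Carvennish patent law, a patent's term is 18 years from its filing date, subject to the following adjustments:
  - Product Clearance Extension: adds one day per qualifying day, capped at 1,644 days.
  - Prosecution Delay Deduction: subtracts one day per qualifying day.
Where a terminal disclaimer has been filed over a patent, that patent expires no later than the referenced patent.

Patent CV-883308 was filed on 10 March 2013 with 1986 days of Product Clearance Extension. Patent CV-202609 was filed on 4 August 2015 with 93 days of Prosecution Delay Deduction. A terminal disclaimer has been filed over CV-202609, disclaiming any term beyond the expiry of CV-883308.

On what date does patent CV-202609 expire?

2033-05-03

Natural term of CV-202609:
  Base: filing + 18 years → 4 August 2033.
  Prosecution Delay Deduction: −93 days → 3 May 2033.
Expiry of referenced patent CV-883308:
  Base: filing + 18 years → 10 March 2031.
  Product Clearance Extension: 1986 days claimed exceeds the 1644-day cap, so +1644 days → 9 September 2035.
Terminal disclaimer: CV-202609 expires on the earlier of 3 May 2033 and 9 September 2035.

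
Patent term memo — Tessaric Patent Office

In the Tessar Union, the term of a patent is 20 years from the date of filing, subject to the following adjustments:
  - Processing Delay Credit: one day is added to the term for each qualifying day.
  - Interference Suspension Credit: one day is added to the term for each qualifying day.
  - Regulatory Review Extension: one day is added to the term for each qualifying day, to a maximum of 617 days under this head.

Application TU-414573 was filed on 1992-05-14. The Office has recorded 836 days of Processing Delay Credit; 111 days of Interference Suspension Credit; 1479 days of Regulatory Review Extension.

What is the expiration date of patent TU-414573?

Base term: filing date + 20 years → 14 May 2012.
Processing Delay Credit: +836 days → 28 August 2014.
Interference Suspension Credit: +111 days → 17 December 2014.
Regulatory Review Extension: 1479 days claimed exceeds the 617-day cap, so +617 days → 25 August 2016.

2016-08-25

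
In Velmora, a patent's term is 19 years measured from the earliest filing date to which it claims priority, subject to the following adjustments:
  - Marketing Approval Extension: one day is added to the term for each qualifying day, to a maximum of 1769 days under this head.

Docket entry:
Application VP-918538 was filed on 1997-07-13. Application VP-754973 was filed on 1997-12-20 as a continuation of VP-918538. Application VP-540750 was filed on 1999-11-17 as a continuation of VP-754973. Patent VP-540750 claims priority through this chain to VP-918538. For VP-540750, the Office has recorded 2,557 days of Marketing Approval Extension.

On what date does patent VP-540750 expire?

Earliest priority filing: 13 July 1997.
Base term: 13 July 1997 + 19 years → 13 July 2016.
Marketing Approval Extension: 2557 days claimed exceeds the 1769-day cap, so +1769 days → 17 May 2021.

2021-05-17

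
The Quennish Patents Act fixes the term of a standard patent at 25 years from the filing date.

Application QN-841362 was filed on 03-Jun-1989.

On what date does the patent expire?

Filing date + 25 years → 3 June 2014.

2014-06-03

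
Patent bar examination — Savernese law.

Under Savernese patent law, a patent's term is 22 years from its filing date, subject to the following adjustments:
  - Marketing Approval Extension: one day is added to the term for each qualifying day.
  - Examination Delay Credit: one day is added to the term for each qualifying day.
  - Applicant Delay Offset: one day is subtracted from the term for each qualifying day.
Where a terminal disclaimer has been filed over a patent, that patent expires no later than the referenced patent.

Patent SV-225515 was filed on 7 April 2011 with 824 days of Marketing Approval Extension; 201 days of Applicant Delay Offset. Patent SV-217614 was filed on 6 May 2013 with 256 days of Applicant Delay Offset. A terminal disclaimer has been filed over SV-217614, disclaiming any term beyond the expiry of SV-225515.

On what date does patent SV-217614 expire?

Natural term of SV-217614:
  Base: filing + 22 years → 6 May 2035.
  Applicant Delay Offset: −256 days → 23 August 2034.
Expiry of referenced patent SV-225515:
  Base: filing + 22 years → 7 April 2033.
  Marketing Approval Extension: +824 days → 10 July 2035.
  Applicant Delay Offset: −201 days → 21 December 2034.
Terminal disclaimer: SV-217614 expires on the earlier of 23 August 2034 and 21 December 2034.

August 23, 2034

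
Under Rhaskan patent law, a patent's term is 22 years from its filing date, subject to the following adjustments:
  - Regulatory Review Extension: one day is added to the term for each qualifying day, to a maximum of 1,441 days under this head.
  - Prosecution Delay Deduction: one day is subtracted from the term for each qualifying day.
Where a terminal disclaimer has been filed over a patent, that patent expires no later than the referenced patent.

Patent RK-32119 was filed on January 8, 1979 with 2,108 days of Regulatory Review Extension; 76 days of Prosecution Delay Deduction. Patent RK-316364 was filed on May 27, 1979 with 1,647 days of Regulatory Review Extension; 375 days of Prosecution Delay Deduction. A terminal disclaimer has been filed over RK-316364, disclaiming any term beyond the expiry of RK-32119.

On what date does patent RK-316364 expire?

Natural term of RK-316364:
  Base: filing + 22 years → 27 May 2001.
  Regulatory Review Extension: 1647 days claimed exceeds the 1441-day cap, so +1441 days → 7 May 2005.
  Prosecution Delay Deduction: −375 days → 27 April 2004.
Expiry of referenced patent RK-32119:
  Base: filing + 22 years → 8 January 2001.
  Regulatory Review Extension: 2108 days claimed exceeds the 1441-day cap, so +1441 days → 19 December 2004.
  Prosecution Delay Deduction: −76 days → 4 October 2004.
Terminal disclaimer: RK-316364 expires on the earlier of 27 April 2004 and 4 October 2004.

April 27, 2004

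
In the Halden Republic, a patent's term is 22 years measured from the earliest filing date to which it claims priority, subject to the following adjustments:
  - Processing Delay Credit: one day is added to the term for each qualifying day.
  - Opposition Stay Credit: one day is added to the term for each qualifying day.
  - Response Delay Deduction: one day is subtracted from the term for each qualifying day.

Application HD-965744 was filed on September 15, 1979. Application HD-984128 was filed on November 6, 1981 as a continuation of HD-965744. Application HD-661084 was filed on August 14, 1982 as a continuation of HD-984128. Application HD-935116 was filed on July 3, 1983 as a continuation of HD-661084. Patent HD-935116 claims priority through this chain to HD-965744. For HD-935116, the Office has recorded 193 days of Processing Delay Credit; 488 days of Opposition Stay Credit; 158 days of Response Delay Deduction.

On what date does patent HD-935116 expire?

February 20, 2003

Earliest priority filing: 15 September 1979.
Base term: 15 September 1979 + 22 years → 15 September 2001.
Processing Delay Credit: +193 days → 27 March 2002.
Opposition Stay Credit: +488 days → 28 July 2003.
Response Delay Deduction: −158 days → 20 February 2003.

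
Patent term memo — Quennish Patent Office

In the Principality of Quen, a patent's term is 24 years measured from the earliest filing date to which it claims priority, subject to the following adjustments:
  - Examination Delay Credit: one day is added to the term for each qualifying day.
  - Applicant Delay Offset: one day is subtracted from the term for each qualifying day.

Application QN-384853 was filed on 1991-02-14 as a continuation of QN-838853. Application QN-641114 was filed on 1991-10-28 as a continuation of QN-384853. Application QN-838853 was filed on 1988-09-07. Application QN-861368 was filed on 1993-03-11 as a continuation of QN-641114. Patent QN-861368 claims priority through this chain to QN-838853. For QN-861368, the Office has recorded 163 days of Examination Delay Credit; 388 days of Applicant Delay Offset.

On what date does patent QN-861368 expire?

Earliest priority filing: 7 September 1988.
Base term: 7 September 1988 + 24 years → 7 September 2012.
Examination Delay Credit: +163 days → 17 February 2013.
Applicant Delay Offset: −388 days → 26 January 2012.

January 26, 2012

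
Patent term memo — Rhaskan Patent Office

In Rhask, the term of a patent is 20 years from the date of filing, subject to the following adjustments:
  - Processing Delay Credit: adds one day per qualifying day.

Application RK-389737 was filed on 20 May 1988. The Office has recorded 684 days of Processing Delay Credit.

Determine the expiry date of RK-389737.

Base term: filing date + 20 years → 20 May 2008.
Processing Delay Credit: +684 days → 4 April 2010.

April 4, 2010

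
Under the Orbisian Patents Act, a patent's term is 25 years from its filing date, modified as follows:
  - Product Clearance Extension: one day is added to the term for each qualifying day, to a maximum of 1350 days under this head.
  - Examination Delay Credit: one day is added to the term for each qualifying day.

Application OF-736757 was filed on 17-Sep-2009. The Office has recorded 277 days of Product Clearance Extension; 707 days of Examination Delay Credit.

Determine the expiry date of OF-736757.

May 28, 2037

Base term: filing date + 25 years → 17 September 2034.
Product Clearance Extension: 277 days (within the 1350-day cap) → +277 days → 21 June 2035.
Examination Delay Credit: +707 days → 28 May 2037.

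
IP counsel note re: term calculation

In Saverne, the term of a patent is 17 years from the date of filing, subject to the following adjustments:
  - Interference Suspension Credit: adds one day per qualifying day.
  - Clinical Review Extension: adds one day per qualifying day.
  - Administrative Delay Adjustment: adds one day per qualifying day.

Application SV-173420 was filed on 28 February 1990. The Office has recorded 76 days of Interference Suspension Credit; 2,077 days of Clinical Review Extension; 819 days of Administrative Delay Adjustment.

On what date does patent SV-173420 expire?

2015-04-19

Base term: filing date + 17 years → 28 February 2007.
Interference Suspension Credit: +76 days → 15 May 2007.
Clinical Review Extension: +2077 days → 20 January 2013.
Administrative Delay Adjustment: +819 days → 19 April 2015.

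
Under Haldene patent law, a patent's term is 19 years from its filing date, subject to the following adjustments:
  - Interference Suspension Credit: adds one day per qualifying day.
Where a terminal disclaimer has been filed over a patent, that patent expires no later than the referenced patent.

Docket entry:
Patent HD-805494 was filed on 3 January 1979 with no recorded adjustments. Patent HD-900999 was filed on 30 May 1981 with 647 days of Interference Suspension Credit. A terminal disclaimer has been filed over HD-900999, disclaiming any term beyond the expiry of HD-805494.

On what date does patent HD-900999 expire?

January 3, 1998

Natural term of HD-900999:
  Base: filing + 19 years → 30 May 2000.
  Interference Suspension Credit: +647 days → 8 March 2002.
Expiry of referenced patent HD-805494:
  Base: filing + 19 years → 3 January 1998.
Terminal disclaimer: HD-900999 expires on the earlier of 8 March 2002 and 3 January 1998.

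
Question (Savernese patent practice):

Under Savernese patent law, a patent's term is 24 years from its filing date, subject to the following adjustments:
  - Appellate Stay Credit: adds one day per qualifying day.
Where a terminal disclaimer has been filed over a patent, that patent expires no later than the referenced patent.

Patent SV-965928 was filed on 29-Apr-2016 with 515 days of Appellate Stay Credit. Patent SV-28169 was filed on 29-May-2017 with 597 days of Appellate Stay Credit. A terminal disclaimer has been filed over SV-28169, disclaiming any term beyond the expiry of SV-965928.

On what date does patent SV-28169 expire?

September 26, 2041

Natural term of SV-28169:
  Base: filing + 24 years → 29 May 2041.
  Appellate Stay Credit: +597 days → 16 January 2043.
Expiry of referenced patent SV-965928:
  Base: filing + 24 years → 29 April 2040.
  Appellate Stay Credit: +515 days → 26 September 2041.
Terminal disclaimer: SV-28169 expires on the earlier of 16 January 2043 and 26 September 2041.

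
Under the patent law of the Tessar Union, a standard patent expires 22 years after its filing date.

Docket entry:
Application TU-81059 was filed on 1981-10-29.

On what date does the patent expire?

Filing date + 22 years → 29 October 2003.

October 29, 2003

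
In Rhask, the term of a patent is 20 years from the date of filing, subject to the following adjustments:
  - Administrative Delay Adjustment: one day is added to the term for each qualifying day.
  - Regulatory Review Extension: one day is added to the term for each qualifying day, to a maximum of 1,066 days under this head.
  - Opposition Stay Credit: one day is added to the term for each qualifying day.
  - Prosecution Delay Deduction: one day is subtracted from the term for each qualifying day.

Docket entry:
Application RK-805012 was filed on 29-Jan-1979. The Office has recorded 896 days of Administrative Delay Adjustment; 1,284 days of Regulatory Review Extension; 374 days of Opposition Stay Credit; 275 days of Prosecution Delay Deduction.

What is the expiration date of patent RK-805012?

September 20, 2004

Base term: filing date + 20 years → 29 January 1999.
Administrative Delay Adjustment: +896 days → 13 July 2001.
Regulatory Review Extension: 1284 days claimed exceeds the 1066-day cap, so +1066 days → 13 June 2004.
Opposition Stay Credit: +374 days → 22 June 2005.
Prosecution Delay Deduction: −275 days → 20 September 2004.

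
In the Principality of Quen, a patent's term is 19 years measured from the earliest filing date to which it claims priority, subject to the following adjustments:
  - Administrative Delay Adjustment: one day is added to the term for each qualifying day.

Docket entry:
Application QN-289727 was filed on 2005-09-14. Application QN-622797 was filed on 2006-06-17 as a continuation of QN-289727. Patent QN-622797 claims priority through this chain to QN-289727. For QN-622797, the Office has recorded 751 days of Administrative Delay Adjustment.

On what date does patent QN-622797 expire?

2026-10-05

Earliest priority filing: 14 September 2005.
Base term: 14 September 2005 + 19 years → 14 September 2024.
Administrative Delay Adjustment: +751 days → 5 October 2026.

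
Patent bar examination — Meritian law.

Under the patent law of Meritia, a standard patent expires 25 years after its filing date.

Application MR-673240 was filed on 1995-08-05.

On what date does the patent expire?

August 5, 2020

Filing date + 25 years → 5 August 2020.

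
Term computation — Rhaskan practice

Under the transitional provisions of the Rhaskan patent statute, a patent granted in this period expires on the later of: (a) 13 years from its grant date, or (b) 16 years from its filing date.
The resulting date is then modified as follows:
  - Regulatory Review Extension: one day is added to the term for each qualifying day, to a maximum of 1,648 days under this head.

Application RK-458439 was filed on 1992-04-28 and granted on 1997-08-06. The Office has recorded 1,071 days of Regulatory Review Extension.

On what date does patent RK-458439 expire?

(a) grant + 13 years → 6 August 2010.
(b) filing + 16 years → 28 April 2008.
Later of the two: 6 August 2010.
Regulatory Review Extension: 1071 days (within the 1648-day cap) → +1071 days → 12 July 2013.

July 12, 2013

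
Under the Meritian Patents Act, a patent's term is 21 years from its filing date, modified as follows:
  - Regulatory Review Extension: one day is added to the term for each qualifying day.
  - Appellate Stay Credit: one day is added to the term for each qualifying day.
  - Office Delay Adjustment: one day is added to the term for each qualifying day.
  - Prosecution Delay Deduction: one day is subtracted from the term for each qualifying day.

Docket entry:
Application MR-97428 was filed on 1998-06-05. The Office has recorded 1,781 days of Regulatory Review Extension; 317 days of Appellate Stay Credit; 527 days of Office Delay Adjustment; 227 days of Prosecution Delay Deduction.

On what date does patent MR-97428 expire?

December 28, 2025

Base term: filing date + 21 years → 5 June 2019.
Regulatory Review Extension: +1781 days → 20 April 2024.
Appellate Stay Credit: +317 days → 3 March 2025.
Office Delay Adjustment: +527 days → 12 August 2026.
Prosecution Delay Deduction: −227 days → 28 December 2025.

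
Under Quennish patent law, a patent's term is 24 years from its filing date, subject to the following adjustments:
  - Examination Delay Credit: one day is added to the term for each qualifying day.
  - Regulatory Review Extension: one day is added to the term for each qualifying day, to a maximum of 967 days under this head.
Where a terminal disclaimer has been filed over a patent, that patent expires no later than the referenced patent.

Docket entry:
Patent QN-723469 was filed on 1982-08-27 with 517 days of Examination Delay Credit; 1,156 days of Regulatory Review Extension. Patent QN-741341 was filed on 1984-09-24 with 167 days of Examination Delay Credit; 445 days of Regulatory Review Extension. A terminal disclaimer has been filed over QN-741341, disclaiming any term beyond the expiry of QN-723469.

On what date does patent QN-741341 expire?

Natural term of QN-741341:
  Base: filing + 24 years → 24 September 2008.
  Examination Delay Credit: +167 days → 10 March 2009.
  Regulatory Review Extension: 445 days (within the 967-day cap) → +445 days → 29 May 2010.
Expiry of referenced patent QN-723469:
  Base: filing + 24 years → 27 August 2006.
  Examination Delay Credit: +517 days → 26 January 2008.
  Regulatory Review Extension: 1156 days claimed exceeds the 967-day cap, so +967 days → 19 September 2010.
Terminal disclaimer: QN-741341 expires on the earlier of 29 May 2010 and 19 September 2010.

May 29, 2010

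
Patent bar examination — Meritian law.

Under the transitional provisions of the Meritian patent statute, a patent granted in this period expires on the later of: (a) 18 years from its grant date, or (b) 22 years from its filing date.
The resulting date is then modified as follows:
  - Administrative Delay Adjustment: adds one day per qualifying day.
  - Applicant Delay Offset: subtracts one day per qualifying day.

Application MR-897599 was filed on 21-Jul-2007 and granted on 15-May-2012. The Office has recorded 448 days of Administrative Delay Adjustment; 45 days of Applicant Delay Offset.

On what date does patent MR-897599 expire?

2031-06-22

(a) grant + 18 years → 15 May 2030.
(b) filing + 22 years → 21 July 2029.
Later of the two: 15 May 2030.
Administrative Delay Adjustment: +448 days → 6 August 2031.
Applicant Delay Offset: −45 days → 22 June 2031.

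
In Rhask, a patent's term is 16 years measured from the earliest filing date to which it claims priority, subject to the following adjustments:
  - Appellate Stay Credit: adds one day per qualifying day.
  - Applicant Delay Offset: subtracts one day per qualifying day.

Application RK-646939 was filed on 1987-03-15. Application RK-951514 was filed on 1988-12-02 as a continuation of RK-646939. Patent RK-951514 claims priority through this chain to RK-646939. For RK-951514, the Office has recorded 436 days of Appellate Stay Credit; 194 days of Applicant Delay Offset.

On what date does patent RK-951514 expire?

Earliest priority filing: 15 March 1987.
Base term: 15 March 1987 + 16 years → 15 March 2003.
Appellate Stay Credit: +436 days → 24 May 2004.
Applicant Delay Offset: −194 days → 12 November 2003.

November 12, 2003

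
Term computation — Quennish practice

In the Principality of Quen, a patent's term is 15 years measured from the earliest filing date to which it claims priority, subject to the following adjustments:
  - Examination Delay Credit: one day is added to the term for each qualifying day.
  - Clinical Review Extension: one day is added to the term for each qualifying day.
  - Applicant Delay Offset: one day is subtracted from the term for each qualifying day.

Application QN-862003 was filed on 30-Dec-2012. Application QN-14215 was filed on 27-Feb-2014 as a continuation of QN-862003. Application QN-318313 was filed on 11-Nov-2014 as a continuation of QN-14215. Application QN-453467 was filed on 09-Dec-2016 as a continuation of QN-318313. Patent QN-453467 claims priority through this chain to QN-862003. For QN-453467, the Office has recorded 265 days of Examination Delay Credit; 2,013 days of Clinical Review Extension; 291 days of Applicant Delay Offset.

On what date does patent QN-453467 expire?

2033-06-08

Earliest priority filing: 30 December 2012.
Base term: 30 December 2012 + 15 years → 30 December 2027.
Examination Delay Credit: +265 days → 20 September 2028.
Clinical Review Extension: +2013 days → 26 March 2034.
Applicant Delay Offset: −291 days → 8 June 2033.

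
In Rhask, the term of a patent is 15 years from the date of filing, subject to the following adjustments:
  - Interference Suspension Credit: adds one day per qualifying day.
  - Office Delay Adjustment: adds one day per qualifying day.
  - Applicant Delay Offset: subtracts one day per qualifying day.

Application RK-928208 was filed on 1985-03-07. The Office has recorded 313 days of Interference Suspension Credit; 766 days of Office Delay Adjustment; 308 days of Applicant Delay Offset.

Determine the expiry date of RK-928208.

Base term: filing date + 15 years → 7 March 2000.
Interference Suspension Credit: +313 days → 14 January 2001.
Office Delay Adjustment: +766 days → 19 February 2003.
Applicant Delay Offset: −308 days → 17 April 2002.

April 17, 2002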